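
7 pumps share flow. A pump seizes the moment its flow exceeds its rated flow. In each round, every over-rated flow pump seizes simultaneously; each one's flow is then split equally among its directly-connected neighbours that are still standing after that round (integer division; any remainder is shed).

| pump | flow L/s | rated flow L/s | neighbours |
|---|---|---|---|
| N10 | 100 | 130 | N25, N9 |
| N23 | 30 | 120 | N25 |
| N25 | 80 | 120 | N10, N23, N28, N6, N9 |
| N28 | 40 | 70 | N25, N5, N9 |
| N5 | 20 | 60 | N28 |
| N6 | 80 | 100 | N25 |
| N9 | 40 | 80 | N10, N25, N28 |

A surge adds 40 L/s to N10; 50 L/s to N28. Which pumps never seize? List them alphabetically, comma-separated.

N23, N5

Round 1 — N10 at 140 > 130; N28 at 90 > 70. N10, N28 seize.
  N10 sheds 140 L/s to N25, N9: 70 each.
    N25: 80+70 = 150 > 120
    N9: 40+70 = 110 > 80
  N28 sheds 90 L/s to N25, N5, N9: 30 each.
    N25: 150+30 = 180 > 120
    N5: 20+30 = 50 ≤ 60
    N9: 110+30 = 140 > 80
Round 2 — N25, N9 seize.
  N25 sheds 180 L/s to N23, N6: 90 each.
    N23: 30+90 = 120 ≤ 120
    N6: 80+90 = 170 > 100
  N9 sheds 140 L/s: no online neighbours, lost.
Round 3 — N6 seizes.
  N6 sheds 170 L/s: no online neighbours, lost.
No further seizures.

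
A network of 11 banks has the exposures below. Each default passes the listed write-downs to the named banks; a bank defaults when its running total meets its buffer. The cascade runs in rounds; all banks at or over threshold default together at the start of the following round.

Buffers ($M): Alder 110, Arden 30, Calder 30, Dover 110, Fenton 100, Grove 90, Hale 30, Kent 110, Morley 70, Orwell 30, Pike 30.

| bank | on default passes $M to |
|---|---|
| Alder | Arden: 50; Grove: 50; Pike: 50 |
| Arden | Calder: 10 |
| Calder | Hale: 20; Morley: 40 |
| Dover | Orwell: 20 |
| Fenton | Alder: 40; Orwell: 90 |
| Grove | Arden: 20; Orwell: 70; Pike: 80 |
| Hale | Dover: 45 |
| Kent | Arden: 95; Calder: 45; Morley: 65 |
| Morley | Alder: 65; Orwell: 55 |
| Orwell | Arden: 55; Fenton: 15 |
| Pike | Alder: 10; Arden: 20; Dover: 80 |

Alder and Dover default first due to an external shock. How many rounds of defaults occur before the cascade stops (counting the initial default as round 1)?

Round 1 — Alder, Dover default (initial).
  Arden: +50 → 50 ≥ 30
  Grove: +50 → 50 < 90
  Orwell: +20 → 20 < 30
  Pike: +50 → 50 ≥ 30
Round 2 — Arden, Pike default.
  Calder: +10 → 10 < 30
No further defaults.

2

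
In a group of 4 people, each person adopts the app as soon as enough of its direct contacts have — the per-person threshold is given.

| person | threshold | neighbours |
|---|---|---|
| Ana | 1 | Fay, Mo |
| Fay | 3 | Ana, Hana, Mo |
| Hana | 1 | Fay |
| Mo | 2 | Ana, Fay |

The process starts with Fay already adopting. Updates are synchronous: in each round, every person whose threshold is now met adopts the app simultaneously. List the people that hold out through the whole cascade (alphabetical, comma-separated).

Round 1 — Fay adopts the app (initial).
Round 2 — checking thresholds:
  Ana: 1 of 2 neighbours ≥ 1, adopts the app.
  Hana: 1 of 1 neighbours ≥ 1, adopts the app.
  Mo: 1 of 2 neighbours < 2, holds.
Round 3 — checking thresholds:
  Mo: 2 of 2 neighbours ≥ 2, adopts the app.
Round 4 — no new adoptions; cascade stops.

none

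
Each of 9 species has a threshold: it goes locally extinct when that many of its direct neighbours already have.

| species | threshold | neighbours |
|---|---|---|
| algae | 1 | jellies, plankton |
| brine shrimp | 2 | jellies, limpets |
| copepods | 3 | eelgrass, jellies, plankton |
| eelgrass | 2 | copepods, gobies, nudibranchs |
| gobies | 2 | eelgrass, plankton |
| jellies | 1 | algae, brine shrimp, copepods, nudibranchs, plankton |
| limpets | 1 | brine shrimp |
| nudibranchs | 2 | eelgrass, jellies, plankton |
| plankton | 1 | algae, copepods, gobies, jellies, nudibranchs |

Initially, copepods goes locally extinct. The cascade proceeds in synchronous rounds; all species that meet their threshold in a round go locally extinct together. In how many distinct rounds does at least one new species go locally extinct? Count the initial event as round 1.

5

Round 1 — copepods goes locally extinct (initial).
Round 2 — checking thresholds:
  eelgrass: 1 of 3 neighbours < 2, not yet.
  jellies: 1 of 5 neighbours ≥ 1, goes locally extinct.
  plankton: 1 of 5 neighbours ≥ 1, goes locally extinct.
Round 3 — checking thresholds:
  algae: 2 of 2 neighbours ≥ 1, goes locally extinct.
  brine shrimp: 1 of 2 neighbours < 2, not yet.
  eelgrass: 1 of 3 neighbours < 2, not yet.
  gobies: 1 of 2 neighbours < 2, not yet.
  nudibranchs: 2 of 3 neighbours ≥ 2, goes locally extinct.
Round 4 — checking thresholds:
  brine shrimp: 1 of 2 neighbours < 2, not yet.
  eelgrass: 2 of 3 neighbours ≥ 2, goes locally extinct.
  gobies: 1 of 2 neighbours < 2, not yet.
Round 5 — checking thresholds:
  brine shrimp: 1 of 2 neighbours < 2, not yet.
  gobies: 2 of 2 neighbours ≥ 2, goes locally extinct.
Round 6 — no new extinctions; cascade stops.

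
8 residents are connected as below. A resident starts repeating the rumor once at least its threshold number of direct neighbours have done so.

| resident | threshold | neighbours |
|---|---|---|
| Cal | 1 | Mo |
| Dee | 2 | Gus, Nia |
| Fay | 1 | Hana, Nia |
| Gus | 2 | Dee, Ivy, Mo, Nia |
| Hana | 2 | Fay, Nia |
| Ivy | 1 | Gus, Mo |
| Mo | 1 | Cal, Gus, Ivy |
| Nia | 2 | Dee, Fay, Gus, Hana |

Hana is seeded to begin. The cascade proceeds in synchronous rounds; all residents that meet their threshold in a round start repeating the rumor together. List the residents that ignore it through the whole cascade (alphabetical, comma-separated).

Round 1 — Hana starts repeating the rumor (initial).
Round 2 — checking thresholds:
  Fay: 1 of 2 neighbours ≥ 1, starts repeating the rumor.
  Nia: 1 of 4 neighbours < 2, not yet.
Round 3 — checking thresholds:
  Nia: 2 of 4 neighbours ≥ 2, starts repeating the rumor.
Round 4 — no new spreads; cascade stops.

Cal, Dee, Gus, Ivy, Mo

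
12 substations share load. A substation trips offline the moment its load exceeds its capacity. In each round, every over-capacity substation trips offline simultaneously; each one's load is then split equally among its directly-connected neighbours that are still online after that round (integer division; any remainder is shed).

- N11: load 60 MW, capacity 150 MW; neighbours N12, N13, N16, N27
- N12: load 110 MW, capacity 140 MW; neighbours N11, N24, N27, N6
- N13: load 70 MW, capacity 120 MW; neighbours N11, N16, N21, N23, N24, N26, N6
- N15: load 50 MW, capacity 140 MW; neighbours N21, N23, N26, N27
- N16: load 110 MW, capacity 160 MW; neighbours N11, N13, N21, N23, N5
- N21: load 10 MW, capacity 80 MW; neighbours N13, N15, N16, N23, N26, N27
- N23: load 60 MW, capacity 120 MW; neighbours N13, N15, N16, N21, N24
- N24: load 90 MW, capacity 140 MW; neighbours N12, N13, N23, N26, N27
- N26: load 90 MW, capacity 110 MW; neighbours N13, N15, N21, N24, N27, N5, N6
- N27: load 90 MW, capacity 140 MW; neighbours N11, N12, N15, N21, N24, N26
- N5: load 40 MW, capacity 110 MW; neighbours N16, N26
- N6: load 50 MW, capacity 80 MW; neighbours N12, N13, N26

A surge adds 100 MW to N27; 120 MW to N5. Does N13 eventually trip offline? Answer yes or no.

Round 1 — N27 at 190 > 140; N5 at 160 > 110. N27, N5 trip offline.
  N27 sheds 190 MW to N11, N12, N15, N21, N24, N26: 31 each (4 lost).
    N11: 60+31 = 91 ≤ 150
    N12: 110+31 = 141 > 140
    N15: 50+31 = 81 ≤ 140
    N21: 10+31 = 41 ≤ 80
    N24: 90+31 = 121 ≤ 140
    N26: 90+31 = 121 > 110
  N5 sheds 160 MW to N16, N26: 80 each.
    N16: 110+80 = 190 > 160
    N26: 121+80 = 201 > 110
Round 2 — N12, N16, N26 trip offline.
  N12 sheds 141 MW to N11, N24, N6: 47 each.
    N11: 91+47 = 138 ≤ 150
    N24: 121+47 = 168 > 140
    N6: 50+47 = 97 > 80
  N16 sheds 190 MW to N11, N13, N21, N23: 47 each (2 lost).
    N11: 138+47 = 185 > 150
    N13: 70+47 = 117 ≤ 120
    N21: 41+47 = 88 > 80
    N23: 60+47 = 107 ≤ 120
  N26 sheds 201 MW to N13, N15, N21, N24, N6: 40 each (1 lost).
    N13: 117+40 = 157 > 120
    N15: 81+40 = 121 ≤ 140
    N21: 88+40 = 128 > 80
    N24: 168+40 = 208 > 140
    N6: 97+40 = 137 > 80
Round 3 — N11, N13, N21, N24, N6 trip offline.
  N11 sheds 185 MW: no online neighbours, lost.
  N13 sheds 157 MW to N23: 157 each.
    N23: 107+157 = 264 > 120
  N21 sheds 128 MW to N15, N23: 64 each.
    N15: 121+64 = 185 > 140
    N23: 264+64 = 328 > 120
  N24 sheds 208 MW to N23: 208 each.
    N23: 328+208 = 536 > 120
  N6 sheds 137 MW: no online neighbours, lost.
Round 4 — N15, N23 trip offline.
  N15 sheds 185 MW: no online neighbours, lost.
  N23 sheds 536 MW: no online neighbours, lost.
No further trips.

yes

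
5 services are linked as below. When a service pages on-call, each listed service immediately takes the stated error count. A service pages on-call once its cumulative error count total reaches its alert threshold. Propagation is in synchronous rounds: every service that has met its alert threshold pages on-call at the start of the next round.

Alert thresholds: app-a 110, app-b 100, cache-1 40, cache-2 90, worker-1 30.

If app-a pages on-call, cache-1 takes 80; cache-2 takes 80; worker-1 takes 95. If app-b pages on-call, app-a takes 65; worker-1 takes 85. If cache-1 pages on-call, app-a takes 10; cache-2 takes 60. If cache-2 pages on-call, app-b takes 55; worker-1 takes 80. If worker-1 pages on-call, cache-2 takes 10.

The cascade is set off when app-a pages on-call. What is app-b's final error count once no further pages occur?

55

Round 1 — app-a pages on-call (initial).
  cache-1: +80 → 80 ≥ 40
  cache-2: +80 → 80 < 90
  worker-1: +95 → 95 ≥ 30
Round 2 — cache-1, worker-1 page on-call.
  cache-2: +60+10 → 150 ≥ 90
Round 3 — cache-2 pages on-call.
  app-b: +55 → 55 < 100
No further pages.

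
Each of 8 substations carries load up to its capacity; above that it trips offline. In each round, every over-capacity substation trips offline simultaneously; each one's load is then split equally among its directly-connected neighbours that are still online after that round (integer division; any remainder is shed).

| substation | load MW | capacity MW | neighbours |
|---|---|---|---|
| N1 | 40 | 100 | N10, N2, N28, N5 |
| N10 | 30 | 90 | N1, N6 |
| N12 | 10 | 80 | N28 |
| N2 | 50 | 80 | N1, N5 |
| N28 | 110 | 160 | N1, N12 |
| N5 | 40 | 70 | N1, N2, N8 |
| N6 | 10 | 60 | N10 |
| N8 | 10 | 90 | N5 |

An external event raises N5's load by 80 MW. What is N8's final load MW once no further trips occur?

50

Round 1 — N5 at 120 > 70. N5 trips offline.
  N5 sheds 120 MW to N1, N2, N8: 40 each.
    N1: 40+40 = 80 ≤ 100
    N2: 50+40 = 90 > 80
    N8: 10+40 = 50 ≤ 90
Round 2 — N2 trips offline.
  N2 sheds 90 MW to N1: 90 each.
    N1: 80+90 = 170 > 100
Round 3 — N1 trips offline.
  N1 sheds 170 MW to N10, N28: 85 each.
    N10: 30+85 = 115 > 90
    N28: 110+85 = 195 > 160
Round 4 — N10, N28 trip offline.
  N10 sheds 115 MW to N6: 115 each.
    N6: 10+115 = 125 > 60
  N28 sheds 195 MW to N12: 195 each.
    N12: 10+195 = 205 > 80
Round 5 — N12, N6 trip offline.
  N12 sheds 205 MW: no online neighbours, lost.
  N6 sheds 125 MW: no online neighbours, lost.
No further trips.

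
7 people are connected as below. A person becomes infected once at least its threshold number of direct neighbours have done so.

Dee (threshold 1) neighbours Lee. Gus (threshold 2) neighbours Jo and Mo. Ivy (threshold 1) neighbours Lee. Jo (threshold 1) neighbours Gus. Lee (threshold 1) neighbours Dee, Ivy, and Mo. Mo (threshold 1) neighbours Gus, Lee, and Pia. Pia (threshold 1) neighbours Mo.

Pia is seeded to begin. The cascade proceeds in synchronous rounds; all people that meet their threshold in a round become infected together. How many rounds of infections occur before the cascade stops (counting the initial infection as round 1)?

Round 1 — Pia becomes infected (initial).
Round 2 — checking thresholds:
  Mo: 1 of 3 neighbours ≥ 1, becomes infected.
Round 3 — checking thresholds:
  Gus: 1 of 2 neighbours < 2, not yet.
  Lee: 1 of 3 neighbours ≥ 1, becomes infected.
Round 4 — checking thresholds:
  Dee: 1 of 1 neighbours ≥ 1, becomes infected.
  Gus: 1 of 2 neighbours < 2, not yet.
  Ivy: 1 of 1 neighbours ≥ 1, becomes infected.
Round 5 — no new infections; cascade stops.

4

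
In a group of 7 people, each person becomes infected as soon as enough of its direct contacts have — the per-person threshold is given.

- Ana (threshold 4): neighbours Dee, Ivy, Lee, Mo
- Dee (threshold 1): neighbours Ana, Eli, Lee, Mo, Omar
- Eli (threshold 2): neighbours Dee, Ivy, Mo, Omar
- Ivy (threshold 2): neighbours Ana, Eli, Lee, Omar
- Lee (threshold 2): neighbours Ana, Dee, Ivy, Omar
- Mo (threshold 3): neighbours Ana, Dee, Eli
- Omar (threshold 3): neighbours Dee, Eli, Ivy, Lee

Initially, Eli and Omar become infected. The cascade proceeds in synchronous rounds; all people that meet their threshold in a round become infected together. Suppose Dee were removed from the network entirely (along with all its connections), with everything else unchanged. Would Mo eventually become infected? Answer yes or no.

With Dee removed:
Round 1 — Eli, Omar become infected (initial).
Round 2 — checking thresholds:
  Ivy: 2 of 4 neighbours ≥ 2, becomes infected.
  Lee: 1 of 3 neighbours < 2, not yet.
  Mo: 1 of 2 neighbours < 3, not yet.
Round 3 — checking thresholds:
  Ana: 1 of 3 neighbours < 4, not yet.
  Lee: 2 of 3 neighbours ≥ 2, becomes infected.
  Mo: 1 of 2 neighbours < 3, not yet.
Round 4 — no new infections; cascade stops.

no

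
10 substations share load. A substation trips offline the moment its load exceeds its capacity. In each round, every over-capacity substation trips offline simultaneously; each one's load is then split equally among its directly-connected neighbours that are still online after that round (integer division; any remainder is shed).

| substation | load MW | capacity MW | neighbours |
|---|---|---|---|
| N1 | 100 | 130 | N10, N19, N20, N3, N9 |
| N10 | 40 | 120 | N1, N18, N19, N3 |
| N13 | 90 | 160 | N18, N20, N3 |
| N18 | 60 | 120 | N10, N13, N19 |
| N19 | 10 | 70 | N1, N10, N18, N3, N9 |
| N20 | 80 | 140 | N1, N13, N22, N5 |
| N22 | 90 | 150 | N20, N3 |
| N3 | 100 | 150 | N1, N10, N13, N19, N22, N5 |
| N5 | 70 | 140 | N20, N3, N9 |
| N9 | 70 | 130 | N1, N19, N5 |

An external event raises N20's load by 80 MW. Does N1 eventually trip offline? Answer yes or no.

yes

Round 1 — N20 at 160 > 140. N20 trips offline.
  N20 sheds 160 MW to N1, N13, N22, N5: 40 each.
    N1: 100+40 = 140 > 130
    N13: 90+40 = 130 ≤ 160
    N22: 90+40 = 130 ≤ 150
    N5: 70+40 = 110 ≤ 140
Round 2 — N1 trips offline.
  N1 sheds 140 MW to N10, N19, N3, N9: 35 each.
    N10: 40+35 = 75 ≤ 120
    N19: 10+35 = 45 ≤ 70
    N3: 100+35 = 135 ≤ 150
    N9: 70+35 = 105 ≤ 130
No further trips.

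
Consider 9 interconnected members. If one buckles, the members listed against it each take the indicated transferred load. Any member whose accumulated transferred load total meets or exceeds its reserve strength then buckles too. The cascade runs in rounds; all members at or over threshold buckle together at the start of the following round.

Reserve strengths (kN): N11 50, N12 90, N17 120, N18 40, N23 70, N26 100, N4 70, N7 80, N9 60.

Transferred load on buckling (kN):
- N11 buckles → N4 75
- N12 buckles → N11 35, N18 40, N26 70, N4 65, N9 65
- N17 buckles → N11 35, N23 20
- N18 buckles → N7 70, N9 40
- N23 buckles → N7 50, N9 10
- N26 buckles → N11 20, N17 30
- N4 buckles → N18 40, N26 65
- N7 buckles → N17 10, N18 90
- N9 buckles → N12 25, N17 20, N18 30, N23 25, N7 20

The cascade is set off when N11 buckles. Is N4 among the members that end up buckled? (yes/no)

yes

Round 1 — N11 buckles (initial).
  N4: +75 → 75 ≥ 70
Round 2 — N4 buckles.
  N18: +40 → 40 ≥ 40
  N26: +65 → 65 < 100
Round 3 — N18 buckles.
  N7: +70 → 70 < 80
  N9: +40 → 40 < 60
No further bucklings.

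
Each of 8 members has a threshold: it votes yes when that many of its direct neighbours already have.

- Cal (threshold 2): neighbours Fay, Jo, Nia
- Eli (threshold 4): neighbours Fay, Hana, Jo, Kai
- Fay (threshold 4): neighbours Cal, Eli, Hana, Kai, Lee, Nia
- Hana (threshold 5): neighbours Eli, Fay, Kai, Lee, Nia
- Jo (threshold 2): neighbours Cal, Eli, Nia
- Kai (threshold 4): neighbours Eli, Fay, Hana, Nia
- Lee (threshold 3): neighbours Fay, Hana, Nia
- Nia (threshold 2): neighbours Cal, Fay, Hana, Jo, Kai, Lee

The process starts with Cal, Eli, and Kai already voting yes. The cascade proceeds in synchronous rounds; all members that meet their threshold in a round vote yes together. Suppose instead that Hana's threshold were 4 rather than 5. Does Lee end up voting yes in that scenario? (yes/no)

With Hana's threshold at 4:
Round 1 — Cal, Eli, Kai vote yes (initial).
Round 2 — checking thresholds:
  Fay: 3 of 6 neighbours < 4, not yet.
  Hana: 2 of 5 neighbours < 4, not yet.
  Jo: 2 of 3 neighbours ≥ 2, votes yes.
  Nia: 2 of 6 neighbours ≥ 2, votes yes.
Round 3 — checking thresholds:
  Fay: 4 of 6 neighbours ≥ 4, votes yes.
  Hana: 3 of 5 neighbours < 4, not yet.
  Lee: 1 of 3 neighbours < 3, not yet.
Round 4 — checking thresholds:
  Hana: 4 of 5 neighbours ≥ 4, votes yes.
  Lee: 2 of 3 neighbours < 3, not yet.
Round 5 — checking thresholds:
  Lee: 3 of 3 neighbours ≥ 3, votes yes.
Round 6 — no new yes votes; cascade stops.

yes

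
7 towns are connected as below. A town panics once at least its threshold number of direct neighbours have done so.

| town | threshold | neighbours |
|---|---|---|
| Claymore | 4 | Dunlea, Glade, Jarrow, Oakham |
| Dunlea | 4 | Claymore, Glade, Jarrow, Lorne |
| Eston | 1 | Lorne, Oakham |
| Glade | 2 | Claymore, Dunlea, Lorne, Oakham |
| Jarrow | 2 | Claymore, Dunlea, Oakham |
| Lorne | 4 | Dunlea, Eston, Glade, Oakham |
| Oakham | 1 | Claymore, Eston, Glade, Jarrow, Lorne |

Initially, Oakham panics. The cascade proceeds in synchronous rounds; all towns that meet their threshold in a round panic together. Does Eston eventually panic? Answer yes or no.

yes

Round 1 — Oakham panics (initial).
Round 2 — checking thresholds:
  Claymore: 1 of 4 neighbours < 4, holds.
  Eston: 1 of 2 neighbours ≥ 1, panics.
  Glade: 1 of 4 neighbours < 2, holds.
  Jarrow: 1 of 3 neighbours < 2, holds.
  Lorne: 1 of 4 neighbours < 4, holds.
Round 3 — no new panics; cascade stops.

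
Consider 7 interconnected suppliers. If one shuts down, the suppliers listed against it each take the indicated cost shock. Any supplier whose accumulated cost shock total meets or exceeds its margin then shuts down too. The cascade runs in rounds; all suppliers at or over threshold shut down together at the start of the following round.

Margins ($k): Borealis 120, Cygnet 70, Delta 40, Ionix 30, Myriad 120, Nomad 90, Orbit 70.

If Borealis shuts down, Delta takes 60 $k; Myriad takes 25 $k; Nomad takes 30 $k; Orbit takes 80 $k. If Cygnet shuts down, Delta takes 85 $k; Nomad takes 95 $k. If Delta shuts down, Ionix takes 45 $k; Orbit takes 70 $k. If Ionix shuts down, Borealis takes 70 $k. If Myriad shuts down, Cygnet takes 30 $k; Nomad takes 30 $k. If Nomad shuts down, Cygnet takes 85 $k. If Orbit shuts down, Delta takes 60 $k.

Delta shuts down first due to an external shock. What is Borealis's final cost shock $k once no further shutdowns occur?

70

Round 1 — Delta shuts down (initial).
  Ionix: +45 → 45 ≥ 30
  Orbit: +70 → 70 ≥ 70
Round 2 — Ionix, Orbit shut down.
  Borealis: +70 → 70 < 120
No further shutdowns.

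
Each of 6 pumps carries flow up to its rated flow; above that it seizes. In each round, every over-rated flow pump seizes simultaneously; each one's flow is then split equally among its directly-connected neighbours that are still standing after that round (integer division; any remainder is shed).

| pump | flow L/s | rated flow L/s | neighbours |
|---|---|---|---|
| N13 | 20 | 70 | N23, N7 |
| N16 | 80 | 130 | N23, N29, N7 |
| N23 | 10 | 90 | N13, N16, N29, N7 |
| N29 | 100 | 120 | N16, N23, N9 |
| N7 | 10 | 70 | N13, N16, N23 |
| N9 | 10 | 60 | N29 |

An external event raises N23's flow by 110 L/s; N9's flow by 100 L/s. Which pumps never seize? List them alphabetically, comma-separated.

Round 1 — N23 at 120 > 90; N9 at 110 > 60. N23, N9 seize.
  N23 sheds 120 L/s to N13, N16, N29, N7: 30 each.
    N13: 20+30 = 50 ≤ 70
    N16: 80+30 = 110 ≤ 130
    N29: 100+30 = 130 > 120
    N7: 10+30 = 40 ≤ 70
  N9 sheds 110 L/s to N29: 110 each.
    N29: 130+110 = 240 > 120
Round 2 — N29 seizes.
  N29 sheds 240 L/s to N16: 240 each.
    N16: 110+240 = 350 > 130
Round 3 — N16 seizes.
  N16 sheds 350 L/s to N7: 350 each.
    N7: 40+350 = 390 > 70
Round 4 — N7 seizes.
  N7 sheds 390 L/s to N13: 390 each.
    N13: 50+390 = 440 > 70
Round 5 — N13 seizes.
  N13 sheds 440 L/s: no online neighbours, lost.
No further seizures.

none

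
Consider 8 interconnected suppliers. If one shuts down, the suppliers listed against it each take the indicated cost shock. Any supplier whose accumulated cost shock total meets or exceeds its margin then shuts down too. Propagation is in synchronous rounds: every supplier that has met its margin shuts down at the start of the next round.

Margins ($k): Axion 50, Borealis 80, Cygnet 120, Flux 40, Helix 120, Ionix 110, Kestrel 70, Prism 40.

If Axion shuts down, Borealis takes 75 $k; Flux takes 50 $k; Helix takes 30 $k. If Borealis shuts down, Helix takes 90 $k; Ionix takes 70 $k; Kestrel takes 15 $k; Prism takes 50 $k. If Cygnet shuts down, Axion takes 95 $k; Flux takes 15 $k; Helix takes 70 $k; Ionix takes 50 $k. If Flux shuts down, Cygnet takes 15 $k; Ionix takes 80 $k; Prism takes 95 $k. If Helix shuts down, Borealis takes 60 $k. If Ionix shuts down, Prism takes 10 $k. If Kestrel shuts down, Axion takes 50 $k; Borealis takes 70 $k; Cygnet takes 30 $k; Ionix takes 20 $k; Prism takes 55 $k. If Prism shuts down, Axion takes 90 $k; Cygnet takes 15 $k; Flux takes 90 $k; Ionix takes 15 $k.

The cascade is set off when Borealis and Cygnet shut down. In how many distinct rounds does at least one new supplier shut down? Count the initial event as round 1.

Round 1 — Borealis, Cygnet shut down (initial).
  Axion: +95 → 95 ≥ 50
  Flux: +15 → 15 < 40
  Helix: +90+70 → 160 ≥ 120
  Ionix: +70+50 → 120 ≥ 110
  Kestrel: +15 → 15 < 70
  Prism: +50 → 50 ≥ 40
Round 2 — Axion, Helix, Ionix, Prism shut down.
  Flux: +50+90 → 155 ≥ 40
Round 3 — Flux shuts down.
No further shutdowns.

3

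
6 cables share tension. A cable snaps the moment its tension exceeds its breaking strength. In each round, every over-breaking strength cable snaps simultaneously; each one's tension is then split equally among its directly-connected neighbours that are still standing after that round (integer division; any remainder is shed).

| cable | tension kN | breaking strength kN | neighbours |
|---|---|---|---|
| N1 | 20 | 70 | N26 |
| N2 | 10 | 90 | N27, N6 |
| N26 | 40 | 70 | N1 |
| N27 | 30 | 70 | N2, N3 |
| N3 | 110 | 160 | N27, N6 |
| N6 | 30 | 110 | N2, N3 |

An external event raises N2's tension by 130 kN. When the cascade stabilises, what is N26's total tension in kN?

40

Round 1 — N2 at 140 > 90. N2 snaps.
  N2 sheds 140 kN to N27, N6: 70 each.
    N27: 30+70 = 100 > 70
    N6: 30+70 = 100 ≤ 110
Round 2 — N27 snaps.
  N27 sheds 100 kN to N3: 100 each.
    N3: 110+100 = 210 > 160
Round 3 — N3 snaps.
  N3 sheds 210 kN to N6: 210 each.
    N6: 100+210 = 310 > 110
Round 4 — N6 snaps.
  N6 sheds 310 kN: no online neighbours, lost.
No further breaks.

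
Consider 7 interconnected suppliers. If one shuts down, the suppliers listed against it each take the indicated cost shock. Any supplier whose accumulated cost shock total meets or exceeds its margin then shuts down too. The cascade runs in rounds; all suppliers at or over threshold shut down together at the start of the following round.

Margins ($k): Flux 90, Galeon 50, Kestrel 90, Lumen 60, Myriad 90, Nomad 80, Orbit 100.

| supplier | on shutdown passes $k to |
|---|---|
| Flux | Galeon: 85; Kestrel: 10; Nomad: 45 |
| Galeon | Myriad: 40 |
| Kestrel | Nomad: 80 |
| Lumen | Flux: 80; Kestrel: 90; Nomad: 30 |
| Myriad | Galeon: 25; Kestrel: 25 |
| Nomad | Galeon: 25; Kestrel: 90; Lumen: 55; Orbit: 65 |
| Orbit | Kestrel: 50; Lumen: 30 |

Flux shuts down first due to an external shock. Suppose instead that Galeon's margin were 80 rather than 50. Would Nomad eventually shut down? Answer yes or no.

no

With Galeon's margin at 80:
Round 1 — Flux shuts down (initial).
  Galeon: +85 → 85 ≥ 80
  Kestrel: +10 → 10 < 90
  Nomad: +45 → 45 < 80
Round 2 — Galeon shuts down.
  Myriad: +40 → 40 < 90
No further shutdowns.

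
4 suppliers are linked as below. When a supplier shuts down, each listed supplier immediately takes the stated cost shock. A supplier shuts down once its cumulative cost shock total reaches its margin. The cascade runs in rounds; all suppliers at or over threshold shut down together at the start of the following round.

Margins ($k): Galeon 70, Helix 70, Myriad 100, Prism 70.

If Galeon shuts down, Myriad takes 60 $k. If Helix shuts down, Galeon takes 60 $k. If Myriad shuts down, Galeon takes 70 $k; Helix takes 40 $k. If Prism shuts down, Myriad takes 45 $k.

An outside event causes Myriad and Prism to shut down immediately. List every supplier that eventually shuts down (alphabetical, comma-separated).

Round 1 — Myriad, Prism shut down (initial).
  Galeon: +70 → 70 ≥ 70
  Helix: +40 → 40 < 70
Round 2 — Galeon shuts down.
No further shutdowns.

Galeon, Myriad, Prism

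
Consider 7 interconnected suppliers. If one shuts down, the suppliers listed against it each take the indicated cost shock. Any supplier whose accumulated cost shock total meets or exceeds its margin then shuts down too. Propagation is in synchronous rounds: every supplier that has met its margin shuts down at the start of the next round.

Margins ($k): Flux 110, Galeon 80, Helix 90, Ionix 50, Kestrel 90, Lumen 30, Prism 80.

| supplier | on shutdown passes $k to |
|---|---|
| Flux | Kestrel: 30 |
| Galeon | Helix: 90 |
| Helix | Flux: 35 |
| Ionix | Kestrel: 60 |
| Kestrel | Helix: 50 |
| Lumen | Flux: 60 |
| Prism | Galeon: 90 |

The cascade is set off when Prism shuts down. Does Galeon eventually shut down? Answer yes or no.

yes

Round 1 — Prism shuts down (initial).
  Galeon: +90 → 90 ≥ 80
Round 2 — Galeon shuts down.
  Helix: +90 → 90 ≥ 90
Round 3 — Helix shuts down.
  Flux: +35 → 35 < 110
No further shutdowns.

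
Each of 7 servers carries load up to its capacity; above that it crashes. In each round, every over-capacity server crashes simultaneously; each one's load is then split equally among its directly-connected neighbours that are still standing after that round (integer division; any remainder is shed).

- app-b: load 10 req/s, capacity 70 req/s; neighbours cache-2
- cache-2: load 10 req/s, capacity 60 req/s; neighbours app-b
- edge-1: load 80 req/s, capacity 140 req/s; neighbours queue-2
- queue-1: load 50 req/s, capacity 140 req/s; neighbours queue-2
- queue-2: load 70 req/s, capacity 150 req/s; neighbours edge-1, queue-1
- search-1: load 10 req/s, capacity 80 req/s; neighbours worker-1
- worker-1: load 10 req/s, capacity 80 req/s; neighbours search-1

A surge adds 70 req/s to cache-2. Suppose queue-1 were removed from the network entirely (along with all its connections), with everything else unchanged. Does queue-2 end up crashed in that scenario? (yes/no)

no

With queue-1 removed:
Round 1 — cache-2 at 80 > 60. cache-2 crashes.
  cache-2 sheds 80 req/s to app-b: 80 each.
    app-b: 10+80 = 90 > 70
Round 2 — app-b crashes.
  app-b sheds 90 req/s: no online neighbours, lost.
No further crashes.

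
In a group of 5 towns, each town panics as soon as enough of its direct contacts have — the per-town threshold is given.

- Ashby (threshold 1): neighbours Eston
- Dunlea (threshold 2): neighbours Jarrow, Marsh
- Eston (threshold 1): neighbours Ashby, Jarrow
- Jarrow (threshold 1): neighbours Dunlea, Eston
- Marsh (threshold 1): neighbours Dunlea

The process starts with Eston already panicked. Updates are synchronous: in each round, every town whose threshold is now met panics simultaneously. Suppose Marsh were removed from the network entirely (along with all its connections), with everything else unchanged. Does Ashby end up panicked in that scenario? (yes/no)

yes

With Marsh removed:
Round 1 — Eston panics (initial).
Round 2 — checking thresholds:
  Ashby: 1 of 1 neighbours ≥ 1, panics.
  Jarrow: 1 of 2 neighbours ≥ 1, panics.
Round 3 — no new panics; cascade stops.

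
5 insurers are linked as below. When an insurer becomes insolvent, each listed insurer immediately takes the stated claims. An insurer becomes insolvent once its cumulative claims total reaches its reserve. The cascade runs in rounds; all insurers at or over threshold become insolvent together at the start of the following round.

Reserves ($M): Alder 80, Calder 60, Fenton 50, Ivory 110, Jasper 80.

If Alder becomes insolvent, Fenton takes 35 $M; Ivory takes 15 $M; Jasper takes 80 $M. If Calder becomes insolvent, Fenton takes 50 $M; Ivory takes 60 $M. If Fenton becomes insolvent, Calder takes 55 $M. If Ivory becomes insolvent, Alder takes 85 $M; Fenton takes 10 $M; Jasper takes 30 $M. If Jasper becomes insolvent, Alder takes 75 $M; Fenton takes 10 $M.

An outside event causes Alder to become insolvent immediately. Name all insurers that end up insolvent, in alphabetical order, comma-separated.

Alder, Jasper

Round 1 — Alder becomes insolvent (initial).
  Fenton: +35 → 35 < 50
  Ivory: +15 → 15 < 110
  Jasper: +80 → 80 ≥ 80
Round 2 — Jasper becomes insolvent.
  Fenton: +10 → 45 < 50
No further insolvencies.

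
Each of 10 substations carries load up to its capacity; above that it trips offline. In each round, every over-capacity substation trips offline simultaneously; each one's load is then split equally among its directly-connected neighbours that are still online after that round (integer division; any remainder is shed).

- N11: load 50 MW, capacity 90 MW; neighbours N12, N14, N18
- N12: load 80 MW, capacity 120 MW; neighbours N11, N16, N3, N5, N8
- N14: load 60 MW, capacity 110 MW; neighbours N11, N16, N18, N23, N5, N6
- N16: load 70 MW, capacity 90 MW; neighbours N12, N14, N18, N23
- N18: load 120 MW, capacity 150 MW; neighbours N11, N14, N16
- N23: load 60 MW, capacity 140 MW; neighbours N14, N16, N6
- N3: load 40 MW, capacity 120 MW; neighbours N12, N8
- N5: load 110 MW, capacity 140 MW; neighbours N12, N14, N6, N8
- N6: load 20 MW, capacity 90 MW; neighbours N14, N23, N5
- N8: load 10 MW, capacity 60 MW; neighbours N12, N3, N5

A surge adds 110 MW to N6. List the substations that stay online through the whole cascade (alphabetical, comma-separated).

Round 1 — N6 at 130 > 90. N6 trips offline.
  N6 sheds 130 MW to N14, N23, N5: 43 each (1 lost).
    N14: 60+43 = 103 ≤ 110
    N23: 60+43 = 103 ≤ 140
    N5: 110+43 = 153 > 140
Round 2 — N5 trips offline.
  N5 sheds 153 MW to N12, N14, N8: 51 each.
    N12: 80+51 = 131 > 120
    N14: 103+51 = 154 > 110
    N8: 10+51 = 61 > 60
Round 3 — N12, N14, N8 trip offline.
  N12 sheds 131 MW to N11, N16, N3: 43 each (2 lost).
    N11: 50+43 = 93 > 90
    N16: 70+43 = 113 > 90
    N3: 40+43 = 83 ≤ 120
  N14 sheds 154 MW to N11, N16, N18, N23: 38 each (2 lost).
    N11: 93+38 = 131 > 90
    N16: 113+38 = 151 > 90
    N18: 120+38 = 158 > 150
    N23: 103+38 = 141 > 140
  N8 sheds 61 MW to N3: 61 each.
    N3: 83+61 = 144 > 120
Round 4 — N11, N16, N18, N23, N3 trip offline.
  N11 sheds 131 MW: no online neighbours, lost.
  N16 sheds 151 MW: no online neighbours, lost.
  N18 sheds 158 MW: no online neighbours, lost.
  N23 sheds 141 MW: no online neighbours, lost.
  N3 sheds 144 MW: no online neighbours, lost.
No further trips.

none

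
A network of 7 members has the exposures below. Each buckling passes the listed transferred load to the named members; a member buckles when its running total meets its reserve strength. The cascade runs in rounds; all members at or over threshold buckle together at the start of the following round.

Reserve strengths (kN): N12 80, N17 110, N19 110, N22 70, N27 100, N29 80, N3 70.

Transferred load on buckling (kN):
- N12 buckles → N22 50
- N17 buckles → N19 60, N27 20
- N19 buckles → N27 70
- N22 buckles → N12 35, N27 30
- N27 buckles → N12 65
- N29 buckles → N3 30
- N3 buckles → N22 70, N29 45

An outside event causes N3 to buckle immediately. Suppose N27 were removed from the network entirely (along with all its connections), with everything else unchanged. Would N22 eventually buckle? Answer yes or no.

With N27 removed:
Round 1 — N3 buckles (initial).
  N22: +70 → 70 ≥ 70
  N29: +45 → 45 < 80
Round 2 — N22 buckles.
  N12: +35 → 35 < 80
No further bucklings.

yes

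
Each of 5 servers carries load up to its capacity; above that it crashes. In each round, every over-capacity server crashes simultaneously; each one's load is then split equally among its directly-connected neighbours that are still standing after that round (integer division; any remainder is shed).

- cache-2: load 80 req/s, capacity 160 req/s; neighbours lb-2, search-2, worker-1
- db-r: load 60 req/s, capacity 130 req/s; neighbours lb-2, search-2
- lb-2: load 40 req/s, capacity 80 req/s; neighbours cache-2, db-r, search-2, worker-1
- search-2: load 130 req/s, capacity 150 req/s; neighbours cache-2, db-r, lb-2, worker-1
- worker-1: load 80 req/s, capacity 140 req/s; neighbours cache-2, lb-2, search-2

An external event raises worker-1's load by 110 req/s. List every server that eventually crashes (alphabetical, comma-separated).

cache-2, db-r, lb-2, search-2, worker-1

Round 1 — worker-1 at 190 > 140. worker-1 crashes.
  worker-1 sheds 190 req/s to cache-2, lb-2, search-2: 63 each (1 lost).
    cache-2: 80+63 = 143 ≤ 160
    lb-2: 40+63 = 103 > 80
    search-2: 130+63 = 193 > 150
Round 2 — lb-2, search-2 crash.
  lb-2 sheds 103 req/s to cache-2, db-r: 51 each (1 lost).
    cache-2: 143+51 = 194 > 160
    db-r: 60+51 = 111 ≤ 130
  search-2 sheds 193 req/s to cache-2, db-r: 96 each (1 lost).
    cache-2: 194+96 = 290 > 160
    db-r: 111+96 = 207 > 130
Round 3 — cache-2, db-r crash.
  cache-2 sheds 290 req/s: no online neighbours, lost.
  db-r sheds 207 req/s: no online neighbours, lost.
No further crashes.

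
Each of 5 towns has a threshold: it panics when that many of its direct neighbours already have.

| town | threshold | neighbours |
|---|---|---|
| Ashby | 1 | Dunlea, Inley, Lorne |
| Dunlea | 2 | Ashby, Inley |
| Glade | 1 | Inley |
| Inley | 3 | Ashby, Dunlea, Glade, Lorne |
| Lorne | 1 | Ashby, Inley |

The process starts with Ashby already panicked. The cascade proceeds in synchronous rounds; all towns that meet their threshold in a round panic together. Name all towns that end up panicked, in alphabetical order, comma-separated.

Ashby, Lorne

Round 1 — Ashby panics (initial).
Round 2 — checking thresholds:
  Dunlea: 1 of 2 neighbours < 2, below threshold.
  Inley: 1 of 4 neighbours < 3, below threshold.
  Lorne: 1 of 2 neighbours ≥ 1, panics.
Round 3 — no new panics; cascade stops.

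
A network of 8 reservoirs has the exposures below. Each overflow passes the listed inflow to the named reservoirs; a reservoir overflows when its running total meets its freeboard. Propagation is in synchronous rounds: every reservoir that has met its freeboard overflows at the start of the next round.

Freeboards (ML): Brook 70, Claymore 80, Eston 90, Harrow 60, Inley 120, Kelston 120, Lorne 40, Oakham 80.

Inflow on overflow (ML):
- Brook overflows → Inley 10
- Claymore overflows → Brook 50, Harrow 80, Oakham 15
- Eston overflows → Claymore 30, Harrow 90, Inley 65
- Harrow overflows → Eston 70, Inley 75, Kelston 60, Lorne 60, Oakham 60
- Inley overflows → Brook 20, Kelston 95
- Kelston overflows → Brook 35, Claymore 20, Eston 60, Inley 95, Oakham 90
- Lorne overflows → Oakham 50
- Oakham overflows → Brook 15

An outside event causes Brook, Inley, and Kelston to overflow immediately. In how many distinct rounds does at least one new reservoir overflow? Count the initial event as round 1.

2

Round 1 — Brook, Inley, Kelston overflow (initial).
  Claymore: +20 → 20 < 80
  Eston: +60 → 60 < 90
  Oakham: +90 → 90 ≥ 80
Round 2 — Oakham overflows.
No further overflows.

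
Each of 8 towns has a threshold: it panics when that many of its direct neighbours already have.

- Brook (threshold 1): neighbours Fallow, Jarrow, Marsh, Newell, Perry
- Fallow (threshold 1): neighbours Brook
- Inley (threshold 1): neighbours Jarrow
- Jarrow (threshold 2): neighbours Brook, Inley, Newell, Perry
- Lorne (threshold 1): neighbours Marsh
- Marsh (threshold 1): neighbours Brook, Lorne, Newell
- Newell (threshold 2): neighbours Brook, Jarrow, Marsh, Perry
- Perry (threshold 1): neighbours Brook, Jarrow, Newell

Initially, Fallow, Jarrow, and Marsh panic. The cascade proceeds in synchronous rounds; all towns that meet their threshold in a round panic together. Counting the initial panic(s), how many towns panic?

Round 1 — Fallow, Jarrow, Marsh panic (initial).
Round 2 — checking thresholds:
  Brook: 3 of 5 neighbours ≥ 1, panics.
  Inley: 1 of 1 neighbours ≥ 1, panics.
  Lorne: 1 of 1 neighbours ≥ 1, panics.
  Newell: 2 of 4 neighbours ≥ 2, panics.
  Perry: 1 of 3 neighbours ≥ 1, panics.
Round 3 — no new panics; cascade stops.

8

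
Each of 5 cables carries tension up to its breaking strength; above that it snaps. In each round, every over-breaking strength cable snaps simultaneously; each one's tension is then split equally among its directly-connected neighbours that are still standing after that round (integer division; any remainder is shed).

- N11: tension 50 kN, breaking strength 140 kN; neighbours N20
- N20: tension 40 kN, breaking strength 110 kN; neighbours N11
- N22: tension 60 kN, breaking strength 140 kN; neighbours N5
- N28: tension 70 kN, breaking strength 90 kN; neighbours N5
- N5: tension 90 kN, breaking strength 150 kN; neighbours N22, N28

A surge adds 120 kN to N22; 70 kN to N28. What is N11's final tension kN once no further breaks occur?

Round 1 — N22 at 180 > 140; N28 at 140 > 90. N22, N28 snap.
  N22 sheds 180 kN to N5: 180 each.
    N5: 90+180 = 270 > 150
  N28 sheds 140 kN to N5: 140 each.
    N5: 270+140 = 410 > 150
Round 2 — N5 snaps.
  N5 sheds 410 kN: no online neighbours, lost.
No further breaks.

50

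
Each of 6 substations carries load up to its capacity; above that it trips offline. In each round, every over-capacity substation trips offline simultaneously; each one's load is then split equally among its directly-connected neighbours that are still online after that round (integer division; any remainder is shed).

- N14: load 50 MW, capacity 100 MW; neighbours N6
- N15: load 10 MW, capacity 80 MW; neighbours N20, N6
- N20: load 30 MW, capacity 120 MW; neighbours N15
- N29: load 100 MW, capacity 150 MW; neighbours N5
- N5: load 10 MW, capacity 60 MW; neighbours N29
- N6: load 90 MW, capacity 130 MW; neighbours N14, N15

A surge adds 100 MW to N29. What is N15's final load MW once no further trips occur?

10

Round 1 — N29 at 200 > 150. N29 trips offline.
  N29 sheds 200 MW to N5: 200 each.
    N5: 10+200 = 210 > 60
Round 2 — N5 trips offline.
  N5 sheds 210 MW: no online neighbours, lost.
No further trips.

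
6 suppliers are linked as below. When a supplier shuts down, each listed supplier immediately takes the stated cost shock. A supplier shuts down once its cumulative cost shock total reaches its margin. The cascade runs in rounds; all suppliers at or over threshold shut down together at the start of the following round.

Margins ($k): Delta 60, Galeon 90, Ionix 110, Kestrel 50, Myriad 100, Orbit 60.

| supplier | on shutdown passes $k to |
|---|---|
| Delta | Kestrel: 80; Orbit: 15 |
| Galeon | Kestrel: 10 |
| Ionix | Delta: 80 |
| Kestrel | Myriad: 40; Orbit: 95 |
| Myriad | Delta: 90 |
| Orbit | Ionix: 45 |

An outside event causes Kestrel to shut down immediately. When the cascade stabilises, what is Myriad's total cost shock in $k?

Round 1 — Kestrel shuts down (initial).
  Myriad: +40 → 40 < 100
  Orbit: +95 → 95 ≥ 60
Round 2 — Orbit shuts down.
  Ionix: +45 → 45 < 110
No further shutdowns.

40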